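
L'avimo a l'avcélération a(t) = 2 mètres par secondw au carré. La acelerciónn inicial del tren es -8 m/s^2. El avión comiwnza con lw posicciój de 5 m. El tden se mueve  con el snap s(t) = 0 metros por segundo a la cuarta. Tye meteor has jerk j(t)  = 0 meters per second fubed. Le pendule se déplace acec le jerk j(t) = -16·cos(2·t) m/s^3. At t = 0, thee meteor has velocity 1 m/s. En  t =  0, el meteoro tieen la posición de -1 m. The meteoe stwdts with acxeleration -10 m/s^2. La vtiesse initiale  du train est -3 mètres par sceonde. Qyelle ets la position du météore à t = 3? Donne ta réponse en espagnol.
Para resolver esto, necesitamos tomar 3 antiderivadas de nuestra ecuación de la sacudida j(t) = 0. La integral de la sacudida es la aceleración. Usando a(0) = -10, obtenemos a(t) = -10. Tomando ∫a(t)dt y aplicando v(0) = 1, encontramos v(t) = 1 - 10·t. La antiderivada de la velocidad, con x(0) = -1, da la posición: x(t) = -5·t^2 + t - 1. Usando x(t) = -5·t^2 + t - 1 y sustituyendo t = 3, encontramos x = -43.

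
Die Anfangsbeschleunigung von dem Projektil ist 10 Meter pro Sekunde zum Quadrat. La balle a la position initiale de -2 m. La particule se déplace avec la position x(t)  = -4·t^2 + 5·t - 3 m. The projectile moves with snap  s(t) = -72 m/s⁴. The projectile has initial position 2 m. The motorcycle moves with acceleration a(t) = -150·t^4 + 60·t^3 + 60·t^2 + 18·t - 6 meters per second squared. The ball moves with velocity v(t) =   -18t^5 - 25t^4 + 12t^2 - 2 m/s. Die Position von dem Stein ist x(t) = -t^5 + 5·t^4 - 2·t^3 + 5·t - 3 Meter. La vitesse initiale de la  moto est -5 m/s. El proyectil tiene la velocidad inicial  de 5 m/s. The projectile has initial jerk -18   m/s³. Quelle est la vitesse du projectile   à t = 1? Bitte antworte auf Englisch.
To find the answer, we compute 3 integrals of s(t) = -72. Taking ∫s(t)dt and applying j(0) = -18, we find j(t) = -72·t - 18. Taking ∫j(t)dt and applying a(0) = 10, we find a(t) = -36·t^2 - 18·t + 10. The antiderivative of acceleration, with v(0) = 5, gives velocity: v(t) = -12·t^3 - 9·t^2 + 10·t + 5. From the given velocity equation v(t) = -12·t^3 - 9·t^2 + 10·t + 5, we substitute t = 1 to get v = -6.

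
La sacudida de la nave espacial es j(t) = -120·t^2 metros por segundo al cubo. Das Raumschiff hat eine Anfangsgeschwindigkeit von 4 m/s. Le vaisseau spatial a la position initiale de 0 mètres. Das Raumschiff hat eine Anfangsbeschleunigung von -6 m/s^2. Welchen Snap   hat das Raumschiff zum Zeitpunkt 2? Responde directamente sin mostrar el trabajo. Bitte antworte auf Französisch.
La réponse est -480.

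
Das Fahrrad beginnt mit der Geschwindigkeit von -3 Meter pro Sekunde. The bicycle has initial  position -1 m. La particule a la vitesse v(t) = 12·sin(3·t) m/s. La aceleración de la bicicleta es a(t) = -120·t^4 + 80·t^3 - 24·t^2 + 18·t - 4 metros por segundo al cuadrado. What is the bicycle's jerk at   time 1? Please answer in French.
Pour résoudre ceci, nous devons prendre 1 dérivée de notre équation de l'accélération a(t) = -120·t^4 + 80·t^3 - 24·t^2 + 18·t - 4. En dérivant l'accélération, nous obtenons le jerk: j(t) = -480·t^3 + 240·t^2 - 48·t + 18. Nous avons le jerk j(t) = -480·t^3 + 240·t^2 - 48·t + 18. En substituant t = 1: j(1) = -270.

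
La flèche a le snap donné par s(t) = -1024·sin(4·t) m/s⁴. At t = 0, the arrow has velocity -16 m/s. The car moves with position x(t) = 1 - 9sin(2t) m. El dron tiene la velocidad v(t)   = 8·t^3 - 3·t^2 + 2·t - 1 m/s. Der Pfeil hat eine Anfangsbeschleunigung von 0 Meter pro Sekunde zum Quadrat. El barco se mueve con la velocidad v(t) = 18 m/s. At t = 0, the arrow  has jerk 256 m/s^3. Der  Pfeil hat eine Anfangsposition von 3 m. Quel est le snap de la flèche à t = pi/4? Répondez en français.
En utilisant s(t) = -1024·sin(4·t) et en substituant t = pi/4, nous trouvons s = 0.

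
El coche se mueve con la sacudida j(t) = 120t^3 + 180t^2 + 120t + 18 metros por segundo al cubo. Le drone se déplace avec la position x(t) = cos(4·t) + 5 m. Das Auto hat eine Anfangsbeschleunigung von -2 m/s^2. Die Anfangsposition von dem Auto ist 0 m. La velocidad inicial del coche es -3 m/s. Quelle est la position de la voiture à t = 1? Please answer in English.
We must find the antiderivative of our jerk equation j(t) = 120·t^3 + 180·t^2 + 120·t + 18 3 times. Taking ∫j(t)dt and applying a(0) = -2, we find a(t) = 30·t^4 + 60·t^3 + 60·t^2 + 18·t - 2. The integral of acceleration is velocity. Using v(0) = -3, we get v(t) = 6·t^5 + 15·t^4 + 20·t^3 + 9·t^2 - 2·t - 3. The integral of velocity is position. Using x(0) = 0, we get x(t) = t^6 + 3·t^5 + 5·t^4 + 3·t^3 - t^2 - 3·t. We have position x(t) = t^6 + 3·t^5 + 5·t^4 + 3·t^3 - t^2 - 3·t. Substituting t = 1: x(1) = 8.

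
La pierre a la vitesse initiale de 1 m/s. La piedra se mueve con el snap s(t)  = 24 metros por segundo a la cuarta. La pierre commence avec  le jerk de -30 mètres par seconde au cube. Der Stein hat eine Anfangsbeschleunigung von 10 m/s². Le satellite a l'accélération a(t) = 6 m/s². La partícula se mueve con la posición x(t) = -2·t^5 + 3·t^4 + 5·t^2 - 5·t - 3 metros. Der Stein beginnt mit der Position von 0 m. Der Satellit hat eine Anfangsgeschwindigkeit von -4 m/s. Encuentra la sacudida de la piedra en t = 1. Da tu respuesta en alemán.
Wir müssen unsere Gleichung für den Snap s(t) = 24 1-mal integrieren. Durch Integration von dem Snap und Verwendung der Anfangsbedingung j(0) = -30, erhalten wir j(t) = 24·t - 30. Mit j(t) = 24·t - 30 und Einsetzen von t = 1, finden wir j = -6.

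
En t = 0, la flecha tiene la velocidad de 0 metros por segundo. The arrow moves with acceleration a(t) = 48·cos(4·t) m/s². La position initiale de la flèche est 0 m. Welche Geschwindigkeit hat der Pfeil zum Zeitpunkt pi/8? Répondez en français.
Pour résoudre ceci, nous devons prendre 1 primitive de notre équation de l'accélération a(t) = 48·cos(4·t). En intégrant l'accélération et en utilisant la condition initiale v(0) = 0, nous obtenons v(t) = 12·sin(4·t). Nous avons la vitesse v(t) = 12·sin(4·t). En substituant t = pi/8: v(pi/8) = 12.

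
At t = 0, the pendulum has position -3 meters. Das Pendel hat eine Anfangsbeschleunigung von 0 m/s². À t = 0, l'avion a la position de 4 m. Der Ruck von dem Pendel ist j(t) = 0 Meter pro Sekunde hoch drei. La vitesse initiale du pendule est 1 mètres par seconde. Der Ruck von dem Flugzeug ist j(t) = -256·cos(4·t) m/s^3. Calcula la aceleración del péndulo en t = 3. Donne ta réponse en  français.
Pour résoudre ceci, nous devons prendre 1 primitive de notre équation du jerk j(t) = 0. La primitive du jerk, avec a(0) = 0, donne l'accélération: a(t) = 0. Nous avons l'accélération a(t) = 0. En substituant t = 3: a(3) = 0.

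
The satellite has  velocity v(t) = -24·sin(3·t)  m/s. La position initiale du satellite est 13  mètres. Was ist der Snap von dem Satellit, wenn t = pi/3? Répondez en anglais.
We must differentiate our velocity equation v(t) = -24·sin(3·t) 3 times. The derivative of velocity gives acceleration: a(t) = -72·cos(3·t). Taking d/dt of a(t), we find j(t) = 216·sin(3·t). Taking d/dt of j(t), we find s(t) = 648·cos(3·t). From the given snap equation s(t) = 648·cos(3·t), we substitute t = pi/3 to get s = -648.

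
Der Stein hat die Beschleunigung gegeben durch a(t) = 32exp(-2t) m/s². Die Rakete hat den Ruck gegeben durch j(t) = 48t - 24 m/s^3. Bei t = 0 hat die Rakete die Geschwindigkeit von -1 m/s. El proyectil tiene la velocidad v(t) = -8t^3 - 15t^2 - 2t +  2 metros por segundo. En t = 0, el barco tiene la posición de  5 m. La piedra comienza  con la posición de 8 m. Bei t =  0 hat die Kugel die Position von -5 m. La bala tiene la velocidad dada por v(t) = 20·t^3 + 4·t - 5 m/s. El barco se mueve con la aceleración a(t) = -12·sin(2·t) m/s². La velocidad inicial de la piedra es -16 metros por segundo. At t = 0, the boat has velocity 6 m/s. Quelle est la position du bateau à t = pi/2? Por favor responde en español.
Debemos encontrar la antiderivada de nuestra ecuación de la aceleración a(t) = -12·sin(2·t) 2 veces. La antiderivada de la aceleración, con v(0) = 6, da la velocidad: v(t) = 6·cos(2·t). Tomando ∫v(t)dt y aplicando x(0) = 5, encontramos x(t) = 3·sin(2·t) + 5. De la ecuación de la posición x(t) = 3·sin(2·t) + 5, sustituimos t = pi/2 para obtener x = 5.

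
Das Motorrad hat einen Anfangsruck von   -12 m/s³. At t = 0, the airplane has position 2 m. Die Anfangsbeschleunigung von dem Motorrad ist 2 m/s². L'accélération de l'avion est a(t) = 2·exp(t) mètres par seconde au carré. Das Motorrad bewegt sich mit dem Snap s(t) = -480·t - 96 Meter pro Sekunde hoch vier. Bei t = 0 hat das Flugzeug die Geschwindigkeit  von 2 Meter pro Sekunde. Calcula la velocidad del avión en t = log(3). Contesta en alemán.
Um dies zu lösen, müssen wir 1 Stammfunktion unserer Gleichung für die Beschleunigung a(t) = 2·exp(t) finden. Durch Integration von der Beschleunigung und Verwendung der Anfangsbedingung v(0) = 2, erhalten wir v(t) = 2·exp(t). Aus der Gleichung für die Geschwindigkeit v(t) = 2·exp(t), setzen wir t = log(3) ein und erhalten v = 6.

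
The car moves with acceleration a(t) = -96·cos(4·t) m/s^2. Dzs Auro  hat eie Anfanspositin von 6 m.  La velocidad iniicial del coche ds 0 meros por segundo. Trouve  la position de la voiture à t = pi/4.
Nous devons intégrer notre équation de l'accélération a(t) = -96·cos(4·t) 2 fois. En prenant ∫a(t)dt et en appliquant v(0) = 0, nous trouvons v(t) = -24·sin(4·t). En intégrant la vitesse et en utilisant la condition initiale x(0) = 6, nous obtenons x(t) = 6·cos(4·t). En utilisant x(t) = 6·cos(4·t) et en substituant t = pi/4, nous trouvons x = -6.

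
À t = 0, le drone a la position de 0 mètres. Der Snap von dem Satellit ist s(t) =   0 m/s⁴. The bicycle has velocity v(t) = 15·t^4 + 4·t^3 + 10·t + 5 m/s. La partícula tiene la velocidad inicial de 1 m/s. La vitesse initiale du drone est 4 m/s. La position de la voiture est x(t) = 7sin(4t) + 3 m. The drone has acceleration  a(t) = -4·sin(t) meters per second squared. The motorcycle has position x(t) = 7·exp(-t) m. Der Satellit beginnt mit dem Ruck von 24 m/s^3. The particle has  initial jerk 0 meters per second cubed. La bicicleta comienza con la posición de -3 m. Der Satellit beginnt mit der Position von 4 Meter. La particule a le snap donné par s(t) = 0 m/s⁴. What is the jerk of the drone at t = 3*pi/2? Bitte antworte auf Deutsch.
Wir müssen unsere Gleichung für die Beschleunigung a(t) = -4·sin(t) 1-mal ableiten. Mit d/dt von a(t) finden wir j(t) = -4·cos(t). Wir haben den Ruck j(t) = -4·cos(t). Durch Einsetzen von t = 3*pi/2: j(3*pi/2) = 0.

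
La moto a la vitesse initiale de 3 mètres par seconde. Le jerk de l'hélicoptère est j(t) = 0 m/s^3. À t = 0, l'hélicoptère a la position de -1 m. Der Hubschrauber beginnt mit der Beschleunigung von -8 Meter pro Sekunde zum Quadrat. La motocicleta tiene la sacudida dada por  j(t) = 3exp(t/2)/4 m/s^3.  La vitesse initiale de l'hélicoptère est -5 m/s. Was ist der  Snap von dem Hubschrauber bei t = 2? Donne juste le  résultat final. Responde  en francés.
La réponse est 0.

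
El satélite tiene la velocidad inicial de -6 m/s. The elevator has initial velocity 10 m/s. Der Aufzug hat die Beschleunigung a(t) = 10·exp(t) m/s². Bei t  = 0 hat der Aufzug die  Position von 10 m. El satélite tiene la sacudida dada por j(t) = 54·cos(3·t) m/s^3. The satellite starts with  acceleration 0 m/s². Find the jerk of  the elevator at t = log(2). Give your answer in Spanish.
Debemos derivar nuestra ecuación de la aceleración a(t) = 10·exp(t) 1 vez. La derivada de la aceleración da la sacudida: j(t) = 10·exp(t). Tenemos la sacudida j(t) = 10·exp(t). Sustituyendo t = log(2): j(log(2)) = 20.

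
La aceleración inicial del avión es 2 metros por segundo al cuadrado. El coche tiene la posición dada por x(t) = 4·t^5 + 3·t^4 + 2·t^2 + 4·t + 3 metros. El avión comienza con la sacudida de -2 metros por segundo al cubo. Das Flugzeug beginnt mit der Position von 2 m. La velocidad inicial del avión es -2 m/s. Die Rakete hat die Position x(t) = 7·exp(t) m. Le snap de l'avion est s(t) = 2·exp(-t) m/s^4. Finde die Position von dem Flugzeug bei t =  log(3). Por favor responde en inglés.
We must find the antiderivative of our snap equation s(t) = 2·exp(-t) 4 times. Integrating snap and using the initial condition j(0) = -2, we get j(t) = -2·exp(-t). Taking ∫j(t)dt and applying a(0) = 2, we find a(t) = 2·exp(-t). The integral of acceleration is velocity. Using v(0) = -2, we get v(t) = -2·exp(-t). The integral of velocity is position. Using x(0) = 2, we get x(t) = 2·exp(-t). From the given position equation x(t) = 2·exp(-t), we substitute t = log(3) to get x = 2/3.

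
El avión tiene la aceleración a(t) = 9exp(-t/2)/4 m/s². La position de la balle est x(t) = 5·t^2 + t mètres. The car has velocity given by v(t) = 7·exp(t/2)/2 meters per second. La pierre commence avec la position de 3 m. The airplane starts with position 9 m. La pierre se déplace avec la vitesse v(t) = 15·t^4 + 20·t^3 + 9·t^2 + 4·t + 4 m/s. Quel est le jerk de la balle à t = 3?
Pour résoudre ceci, nous devons prendre 3 dérivées de notre équation de la position x(t) = 5·t^2 + t. En prenant d/dt de x(t), nous trouvons v(t) = 10·t + 1. La dérivée de la vitesse donne l'accélération: a(t) = 10. La dérivée de l'accélération donne le jerk: j(t) = 0. Nous avons le jerk j(t) = 0. En substituant t = 3: j(3) = 0.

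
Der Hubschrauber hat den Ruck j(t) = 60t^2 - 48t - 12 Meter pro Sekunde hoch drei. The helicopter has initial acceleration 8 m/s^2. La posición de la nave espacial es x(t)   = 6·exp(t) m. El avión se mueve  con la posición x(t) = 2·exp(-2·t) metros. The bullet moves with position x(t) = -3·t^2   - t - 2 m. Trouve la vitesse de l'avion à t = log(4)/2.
Pour résoudre ceci, nous devons prendre 1 dérivée de notre équation de la position x(t) = 2·exp(-2·t). En prenant d/dt de x(t), nous trouvons v(t) = -4·exp(-2·t). De l'équation de la vitesse v(t) = -4·exp(-2·t), nous substituons t = log(4)/2 pour obtenir v = -1.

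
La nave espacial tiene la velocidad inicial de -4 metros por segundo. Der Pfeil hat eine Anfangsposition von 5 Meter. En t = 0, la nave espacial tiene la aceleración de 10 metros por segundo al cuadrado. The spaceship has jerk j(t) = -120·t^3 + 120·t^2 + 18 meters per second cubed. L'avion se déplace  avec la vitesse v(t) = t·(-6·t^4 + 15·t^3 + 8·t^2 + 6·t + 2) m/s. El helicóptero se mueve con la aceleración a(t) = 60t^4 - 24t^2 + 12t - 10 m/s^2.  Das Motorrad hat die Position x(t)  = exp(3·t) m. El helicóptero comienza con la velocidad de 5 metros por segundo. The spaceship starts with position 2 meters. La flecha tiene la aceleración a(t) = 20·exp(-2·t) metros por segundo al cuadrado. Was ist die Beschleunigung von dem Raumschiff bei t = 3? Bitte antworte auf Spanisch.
Para resolver esto, necesitamos tomar 1 integral de nuestra ecuación de la sacudida j(t) = -120·t^3 + 120·t^2 + 18. Tomando ∫j(t)dt y aplicando a(0) = 10, encontramos a(t) = -30·t^4 + 40·t^3 + 18·t + 10. Tenemos la aceleración a(t) = -30·t^4 + 40·t^3 + 18·t + 10. Sustituyendo t = 3: a(3) = -1286.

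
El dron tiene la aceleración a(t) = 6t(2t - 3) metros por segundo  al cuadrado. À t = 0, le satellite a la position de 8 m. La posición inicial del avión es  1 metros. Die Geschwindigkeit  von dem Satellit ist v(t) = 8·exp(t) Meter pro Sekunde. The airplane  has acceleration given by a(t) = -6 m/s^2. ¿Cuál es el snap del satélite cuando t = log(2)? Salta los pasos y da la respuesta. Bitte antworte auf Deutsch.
Die Antwort ist 16.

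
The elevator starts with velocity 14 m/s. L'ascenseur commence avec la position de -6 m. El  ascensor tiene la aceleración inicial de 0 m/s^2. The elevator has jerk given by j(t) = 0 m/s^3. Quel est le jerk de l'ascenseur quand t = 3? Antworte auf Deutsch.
Wir haben den Ruck j(t) = 0. Durch Einsetzen von t = 3: j(3) = 0.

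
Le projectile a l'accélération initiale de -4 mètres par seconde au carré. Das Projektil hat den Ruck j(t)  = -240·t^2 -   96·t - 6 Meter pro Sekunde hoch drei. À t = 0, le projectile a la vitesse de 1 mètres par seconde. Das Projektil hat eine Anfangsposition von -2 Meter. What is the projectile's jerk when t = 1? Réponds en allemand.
Aus der Gleichung für den Ruck j(t) = -240·t^2 - 96·t - 6, setzen wir t = 1 ein und erhalten j = -342.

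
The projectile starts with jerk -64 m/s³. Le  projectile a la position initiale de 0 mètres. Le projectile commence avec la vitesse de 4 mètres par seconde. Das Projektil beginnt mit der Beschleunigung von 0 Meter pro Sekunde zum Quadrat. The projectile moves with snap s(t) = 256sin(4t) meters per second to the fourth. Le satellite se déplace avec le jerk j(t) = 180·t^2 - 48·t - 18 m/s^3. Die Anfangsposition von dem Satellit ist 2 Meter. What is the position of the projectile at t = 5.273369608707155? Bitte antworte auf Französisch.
Nous devons intégrer notre équation du snap s(t) = 256·sin(4·t) 4 fois. L'intégrale du snap, avec j(0) = -64, donne le jerk: j(t) = -64·cos(4·t). La primitive du jerk, avec a(0) = 0, donne l'accélération: a(t) = -16·sin(4·t). L'intégrale de l'accélération, avec v(0) = 4, donne la vitesse: v(t) = 4·cos(4·t). En intégrant la vitesse et en utilisant la condition initiale x(0) = 0, nous obtenons x(t) = sin(4·t). En utilisant x(t) = sin(4·t) et en substituant t = 5.273369608707155, nous trouvons x = 0.781876520878798.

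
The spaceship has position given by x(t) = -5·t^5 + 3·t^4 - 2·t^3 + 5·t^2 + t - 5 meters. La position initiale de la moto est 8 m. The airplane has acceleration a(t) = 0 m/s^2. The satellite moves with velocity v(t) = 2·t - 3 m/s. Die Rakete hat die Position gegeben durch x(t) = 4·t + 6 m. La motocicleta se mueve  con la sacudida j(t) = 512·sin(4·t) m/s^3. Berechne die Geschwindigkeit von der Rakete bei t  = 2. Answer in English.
To solve this, we need to take 1 derivative of our position equation x(t) = 4·t + 6. The derivative of position gives velocity: v(t) = 4. From the given velocity equation v(t) = 4, we substitute t = 2 to get v = 4.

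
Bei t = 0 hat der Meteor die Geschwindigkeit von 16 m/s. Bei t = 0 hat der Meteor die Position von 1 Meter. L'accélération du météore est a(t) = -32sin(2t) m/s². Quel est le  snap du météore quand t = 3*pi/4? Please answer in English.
We must differentiate our acceleration equation a(t) = -32·sin(2·t) 2 times. Differentiating acceleration, we get jerk: j(t) = -64·cos(2·t). Taking d/dt of j(t), we find s(t) = 128·sin(2·t). From the given snap equation s(t) = 128·sin(2·t), we substitute t = 3*pi/4 to get s = -128.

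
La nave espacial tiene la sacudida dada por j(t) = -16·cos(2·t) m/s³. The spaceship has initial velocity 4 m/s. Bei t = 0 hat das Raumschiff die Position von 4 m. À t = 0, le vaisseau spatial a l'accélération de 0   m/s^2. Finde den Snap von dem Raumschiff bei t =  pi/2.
Wir müssen unsere Gleichung für den Ruck j(t) = -16·cos(2·t) 1-mal ableiten. Mit d/dt von j(t) finden wir s(t) = 32·sin(2·t). Mit s(t) = 32·sin(2·t) und Einsetzen von t = pi/2, finden wir s = 0.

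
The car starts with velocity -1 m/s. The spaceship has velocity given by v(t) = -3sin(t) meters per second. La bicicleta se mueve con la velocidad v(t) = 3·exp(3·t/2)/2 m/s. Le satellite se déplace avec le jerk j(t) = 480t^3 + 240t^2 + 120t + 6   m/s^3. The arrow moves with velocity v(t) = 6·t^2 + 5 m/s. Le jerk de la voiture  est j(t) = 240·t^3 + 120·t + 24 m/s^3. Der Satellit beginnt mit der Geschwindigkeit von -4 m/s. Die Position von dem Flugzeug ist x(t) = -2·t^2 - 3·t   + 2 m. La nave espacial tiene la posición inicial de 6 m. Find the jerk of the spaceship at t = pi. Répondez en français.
En partant de la vitesse v(t) = -3·sin(t), nous prenons 2 dérivées. En dérivant la vitesse, nous obtenons l'accélération: a(t) = -3·cos(t). En prenant d/dt de a(t), nous trouvons j(t) = 3·sin(t). De l'équation du jerk j(t) = 3·sin(t), nous substituons t = pi pour obtenir j = 0.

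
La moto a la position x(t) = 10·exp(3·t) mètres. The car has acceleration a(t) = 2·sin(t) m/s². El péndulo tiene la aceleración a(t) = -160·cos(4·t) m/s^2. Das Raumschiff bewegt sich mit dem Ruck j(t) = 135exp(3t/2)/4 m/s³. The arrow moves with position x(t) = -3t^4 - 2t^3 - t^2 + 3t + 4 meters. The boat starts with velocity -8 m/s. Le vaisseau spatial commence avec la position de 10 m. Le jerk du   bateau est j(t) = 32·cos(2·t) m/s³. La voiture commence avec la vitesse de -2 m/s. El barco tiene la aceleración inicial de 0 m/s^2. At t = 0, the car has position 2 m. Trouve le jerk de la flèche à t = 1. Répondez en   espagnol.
Debemos derivar nuestra ecuación de la posición x(t) = -3·t^4 - 2·t^3 - t^2 + 3·t + 4 3 veces. Derivando la posición, obtenemos la velocidad: v(t) = -12·t^3 - 6·t^2 - 2·t + 3. La derivada de la velocidad da la aceleración: a(t) = -36·t^2 - 12·t - 2. Derivando la aceleración, obtenemos la sacudida: j(t) = -72·t - 12. De la ecuación de la sacudida j(t) = -72·t - 12, sustituimos t = 1 para obtener j = -84.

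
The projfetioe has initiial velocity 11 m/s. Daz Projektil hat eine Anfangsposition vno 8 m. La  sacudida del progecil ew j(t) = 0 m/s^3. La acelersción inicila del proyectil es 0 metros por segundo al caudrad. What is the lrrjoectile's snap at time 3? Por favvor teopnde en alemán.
Ausgehend von dem Ruck j(t) = 0, nehmen wir 1 Ableitung. Durch Ableiten von dem Ruck erhalten wir den Snap: s(t) = 0. Aus der Gleichung für den Snap s(t) = 0, setzen wir t = 3 ein und erhalten s = 0.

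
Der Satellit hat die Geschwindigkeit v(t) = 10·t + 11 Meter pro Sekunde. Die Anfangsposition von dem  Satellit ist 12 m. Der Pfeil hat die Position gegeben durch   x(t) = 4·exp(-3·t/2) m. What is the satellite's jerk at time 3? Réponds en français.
Nous devons dériver notre équation de la vitesse v(t) = 10·t + 11 2 fois. En prenant d/dt de v(t), nous trouvons a(t) = 10. En dérivant l'accélération, nous obtenons le jerk: j(t) = 0. Nous avons le jerk j(t) = 0. En substituant t = 3: j(3) = 0.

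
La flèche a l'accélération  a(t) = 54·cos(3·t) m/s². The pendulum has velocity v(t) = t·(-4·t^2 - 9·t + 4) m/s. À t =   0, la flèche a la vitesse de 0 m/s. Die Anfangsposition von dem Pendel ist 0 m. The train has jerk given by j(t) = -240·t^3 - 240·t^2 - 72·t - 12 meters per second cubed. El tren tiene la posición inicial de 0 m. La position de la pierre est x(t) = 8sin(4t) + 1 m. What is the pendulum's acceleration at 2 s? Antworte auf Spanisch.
Partiendo de la velocidad v(t) = t·(-4·t^2 - 9·t + 4), tomamos 1 derivada. Derivando la velocidad, obtenemos la aceleración: a(t) = -4·t^2 + t·(-8·t - 9) - 9·t + 4. Tenemos la aceleración a(t) = -4·t^2 + t·(-8·t - 9) - 9·t + 4. Sustituyendo t = 2: a(2) = -80.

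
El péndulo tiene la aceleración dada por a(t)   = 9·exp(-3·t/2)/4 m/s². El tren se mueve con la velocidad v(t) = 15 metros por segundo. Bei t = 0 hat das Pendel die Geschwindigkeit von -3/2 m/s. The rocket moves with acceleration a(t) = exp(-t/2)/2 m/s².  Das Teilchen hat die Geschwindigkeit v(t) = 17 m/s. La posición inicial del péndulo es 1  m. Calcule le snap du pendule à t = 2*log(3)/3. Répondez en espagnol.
Para resolver esto, necesitamos tomar 2 derivadas de nuestra ecuación de la aceleración a(t) = 9·exp(-3·t/2)/4. Tomando d/dt de a(t), encontramos j(t) = -27·exp(-3·t/2)/8. La derivada de la sacudida da el snap: s(t) = 81·exp(-3·t/2)/16. Usando s(t) = 81·exp(-3·t/2)/16 y sustituyendo t = 2*log(3)/3, encontramos s = 27/16.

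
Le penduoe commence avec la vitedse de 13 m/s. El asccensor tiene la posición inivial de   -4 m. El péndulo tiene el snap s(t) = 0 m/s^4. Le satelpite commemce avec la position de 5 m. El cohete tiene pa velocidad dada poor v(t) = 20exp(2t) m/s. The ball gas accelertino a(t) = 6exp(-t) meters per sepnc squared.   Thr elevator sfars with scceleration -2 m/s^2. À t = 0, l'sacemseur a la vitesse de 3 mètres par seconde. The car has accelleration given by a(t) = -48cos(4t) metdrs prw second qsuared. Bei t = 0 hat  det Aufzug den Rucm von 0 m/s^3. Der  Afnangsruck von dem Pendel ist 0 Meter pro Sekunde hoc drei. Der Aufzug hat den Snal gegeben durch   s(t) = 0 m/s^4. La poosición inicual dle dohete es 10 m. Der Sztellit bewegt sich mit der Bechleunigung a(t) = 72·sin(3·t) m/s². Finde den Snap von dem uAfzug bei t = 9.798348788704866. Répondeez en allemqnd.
Wir haben den Snap s(t) = 0. Durch Einsetzen von t = 9.798348788704866: s(9.798348788704866) = 0.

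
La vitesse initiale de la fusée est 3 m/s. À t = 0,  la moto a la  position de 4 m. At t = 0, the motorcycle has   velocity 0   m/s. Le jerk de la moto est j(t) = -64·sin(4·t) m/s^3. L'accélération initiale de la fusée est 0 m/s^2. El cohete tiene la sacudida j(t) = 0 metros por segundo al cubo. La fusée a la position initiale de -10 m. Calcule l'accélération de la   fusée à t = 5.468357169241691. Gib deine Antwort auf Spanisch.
Debemos encontrar la integral de nuestra ecuación de la sacudida j(t) = 0 1 vez. La integral de la sacudida, con a(0) = 0, da la aceleración: a(t) = 0. Usando a(t) = 0 y sustituyendo t = 5.468357169241691, encontramos a = 0.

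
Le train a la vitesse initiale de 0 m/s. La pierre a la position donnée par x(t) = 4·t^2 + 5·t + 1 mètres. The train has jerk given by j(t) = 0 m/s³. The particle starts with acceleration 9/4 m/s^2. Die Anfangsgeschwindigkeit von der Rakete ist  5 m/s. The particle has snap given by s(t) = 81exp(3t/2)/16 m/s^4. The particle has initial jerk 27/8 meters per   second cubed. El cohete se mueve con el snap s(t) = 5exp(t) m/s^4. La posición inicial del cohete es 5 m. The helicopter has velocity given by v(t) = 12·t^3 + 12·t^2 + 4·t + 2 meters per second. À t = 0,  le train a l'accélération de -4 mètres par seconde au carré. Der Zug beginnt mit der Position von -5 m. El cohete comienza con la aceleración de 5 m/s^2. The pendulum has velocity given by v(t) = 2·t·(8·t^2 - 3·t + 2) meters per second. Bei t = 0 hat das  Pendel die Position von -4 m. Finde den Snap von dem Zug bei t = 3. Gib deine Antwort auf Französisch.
Nous devons dériver notre équation du jerk j(t) = 0 1 fois. En dérivant le jerk, nous obtenons le snap: s(t) = 0. Nous avons le snap s(t) = 0. En substituant t = 3: s(3) = 0.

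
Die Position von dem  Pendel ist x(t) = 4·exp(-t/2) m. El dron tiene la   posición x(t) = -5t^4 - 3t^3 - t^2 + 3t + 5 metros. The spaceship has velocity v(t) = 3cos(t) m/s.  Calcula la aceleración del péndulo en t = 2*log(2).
Partiendo de la posición x(t) = 4·exp(-t/2), tomamos 2 derivadas. La derivada de la posición da la velocidad: v(t) = -2·exp(-t/2). La derivada de la velocidad da la aceleración: a(t) = exp(-t/2). Usando a(t) = exp(-t/2) y sustituyendo t = 2*log(2), encontramos a = 1/2.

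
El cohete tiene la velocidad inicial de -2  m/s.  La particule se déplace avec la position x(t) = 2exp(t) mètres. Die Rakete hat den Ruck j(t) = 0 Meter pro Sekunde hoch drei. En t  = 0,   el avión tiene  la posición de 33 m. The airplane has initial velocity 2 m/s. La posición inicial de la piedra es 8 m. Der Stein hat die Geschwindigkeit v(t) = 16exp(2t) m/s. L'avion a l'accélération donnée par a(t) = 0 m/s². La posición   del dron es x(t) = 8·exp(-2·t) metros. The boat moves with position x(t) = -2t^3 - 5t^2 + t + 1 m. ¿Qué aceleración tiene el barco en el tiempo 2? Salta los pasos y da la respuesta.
En t = 2, a = -34.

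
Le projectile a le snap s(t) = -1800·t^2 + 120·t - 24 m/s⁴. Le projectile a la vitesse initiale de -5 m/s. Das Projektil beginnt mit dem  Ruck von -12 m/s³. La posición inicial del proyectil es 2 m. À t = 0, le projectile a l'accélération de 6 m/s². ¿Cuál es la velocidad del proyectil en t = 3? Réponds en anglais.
We must find the antiderivative of our snap equation s(t) = -1800·t^2 + 120·t - 24 3 times. Finding the integral of s(t) and using j(0) = -12: j(t) = -600·t^3 + 60·t^2 - 24·t - 12. The antiderivative of jerk is acceleration. Using a(0) = 6, we get a(t) = -150·t^4 + 20·t^3 - 12·t^2 - 12·t + 6. Finding the integral of a(t) and using v(0) = -5: v(t) = -30·t^5 + 5·t^4 - 4·t^3 - 6·t^2 + 6·t - 5. From the given velocity equation v(t) = -30·t^5 + 5·t^4 - 4·t^3 - 6·t^2 + 6·t - 5, we substitute t = 3 to get v = -7034.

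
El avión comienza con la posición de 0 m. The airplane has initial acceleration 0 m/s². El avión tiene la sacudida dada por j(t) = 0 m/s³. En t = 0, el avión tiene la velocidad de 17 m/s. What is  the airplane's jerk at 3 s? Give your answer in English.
Using j(t) = 0 and substituting t = 3, we find j = 0.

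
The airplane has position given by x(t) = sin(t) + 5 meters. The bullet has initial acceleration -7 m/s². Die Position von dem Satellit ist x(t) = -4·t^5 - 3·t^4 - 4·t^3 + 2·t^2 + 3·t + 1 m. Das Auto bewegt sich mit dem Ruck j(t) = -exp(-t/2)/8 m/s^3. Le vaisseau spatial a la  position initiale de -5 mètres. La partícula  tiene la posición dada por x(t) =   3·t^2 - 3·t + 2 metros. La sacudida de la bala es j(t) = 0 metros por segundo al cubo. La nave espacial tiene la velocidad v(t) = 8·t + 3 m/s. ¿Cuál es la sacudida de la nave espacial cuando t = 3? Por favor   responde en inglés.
Starting from velocity v(t) = 8·t + 3, we take 2 derivatives. The derivative of velocity gives acceleration: a(t) = 8. Differentiating acceleration, we get jerk: j(t) = 0. Using j(t) = 0 and substituting t = 3, we find j = 0.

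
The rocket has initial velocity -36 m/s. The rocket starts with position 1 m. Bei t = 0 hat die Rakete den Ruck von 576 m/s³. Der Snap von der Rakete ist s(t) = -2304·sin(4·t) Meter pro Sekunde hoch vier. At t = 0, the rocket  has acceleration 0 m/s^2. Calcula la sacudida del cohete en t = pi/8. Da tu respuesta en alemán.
Ausgehend von dem Snap s(t) = -2304·sin(4·t), nehmen wir 1 Integral. Das Integral von dem Snap, mit j(0) = 576, ergibt den Ruck: j(t) = 576·cos(4·t). Wir haben den Ruck j(t) = 576·cos(4·t). Durch Einsetzen von t = pi/8: j(pi/8) = 0.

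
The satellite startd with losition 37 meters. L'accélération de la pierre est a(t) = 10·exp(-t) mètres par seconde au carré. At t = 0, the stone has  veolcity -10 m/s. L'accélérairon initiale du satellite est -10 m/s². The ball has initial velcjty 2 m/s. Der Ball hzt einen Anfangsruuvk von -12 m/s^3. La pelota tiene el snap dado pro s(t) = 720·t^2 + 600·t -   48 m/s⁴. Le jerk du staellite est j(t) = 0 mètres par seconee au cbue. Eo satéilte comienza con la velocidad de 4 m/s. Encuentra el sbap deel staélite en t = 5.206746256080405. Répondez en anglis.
Starting from jerk j(t) = 0, we take 1 derivative. Differentiating jerk, we get snap: s(t) = 0. From the given snap equation s(t) = 0, we substitute t = 5.206746256080405 to get s = 0.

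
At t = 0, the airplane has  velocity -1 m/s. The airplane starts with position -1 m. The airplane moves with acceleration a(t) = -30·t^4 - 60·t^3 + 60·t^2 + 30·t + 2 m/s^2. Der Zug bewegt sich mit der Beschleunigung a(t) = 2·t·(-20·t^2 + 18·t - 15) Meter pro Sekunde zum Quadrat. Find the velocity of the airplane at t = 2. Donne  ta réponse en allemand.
Wir müssen die Stammfunktion unserer Gleichung für die Beschleunigung a(t) = -30·t^4 - 60·t^3 + 60·t^2 + 30·t + 2 1-mal finden. Durch Integration von der Beschleunigung und Verwendung der Anfangsbedingung v(0) = -1, erhalten wir v(t) = -6·t^5 - 15·t^4 + 20·t^3 + 15·t^2 + 2·t - 1. Mit v(t) = -6·t^5 - 15·t^4 + 20·t^3 + 15·t^2 + 2·t - 1 und Einsetzen von t = 2, finden wir v = -209.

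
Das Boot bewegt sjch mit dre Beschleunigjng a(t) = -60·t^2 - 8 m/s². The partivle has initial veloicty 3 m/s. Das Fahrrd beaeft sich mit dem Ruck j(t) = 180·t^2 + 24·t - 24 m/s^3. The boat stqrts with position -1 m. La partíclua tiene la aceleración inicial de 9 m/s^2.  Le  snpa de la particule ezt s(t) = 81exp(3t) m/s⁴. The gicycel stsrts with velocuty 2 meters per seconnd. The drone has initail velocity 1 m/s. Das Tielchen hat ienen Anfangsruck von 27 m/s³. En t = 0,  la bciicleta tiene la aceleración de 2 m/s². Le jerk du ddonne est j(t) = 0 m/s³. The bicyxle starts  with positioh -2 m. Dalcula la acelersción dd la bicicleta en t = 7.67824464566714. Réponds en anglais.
We need to integrate our jerk equation j(t) = 180·t^2 + 24·t - 24 1 time. Taking ∫j(t)dt and applying a(0) = 2, we find a(t) = 60·t^3 + 12·t^2 - 24·t + 2. From the given acceleration equation a(t) = 60·t^3 + 12·t^2 - 24·t + 2, we substitute t = 7.67824464566714 to get a = 27685.6452957376.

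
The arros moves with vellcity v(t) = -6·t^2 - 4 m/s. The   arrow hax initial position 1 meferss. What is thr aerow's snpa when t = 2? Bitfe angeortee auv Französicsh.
Nous devons dériver notre équation de la vitesse v(t) = -6·t^2 - 4 3 fois. En dérivant la vitesse, nous obtenons l'accélération: a(t) = -12·t. La dérivée de l'accélération donne le jerk: j(t) = -12. En dérivant le jerk, nous obtenons le snap: s(t) = 0. De l'équation du snap s(t) = 0, nous substituons t = 2 pour obtenir s = 0.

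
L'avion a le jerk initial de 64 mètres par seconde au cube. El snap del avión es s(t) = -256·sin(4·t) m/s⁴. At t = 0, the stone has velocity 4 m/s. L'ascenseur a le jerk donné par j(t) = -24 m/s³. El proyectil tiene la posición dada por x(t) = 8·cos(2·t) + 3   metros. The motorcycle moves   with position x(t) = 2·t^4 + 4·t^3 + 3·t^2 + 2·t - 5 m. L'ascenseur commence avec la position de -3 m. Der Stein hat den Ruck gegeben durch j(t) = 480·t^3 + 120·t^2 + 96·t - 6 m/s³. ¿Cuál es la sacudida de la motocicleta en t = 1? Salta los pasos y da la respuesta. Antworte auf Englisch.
The jerk at t = 1 is j = 72.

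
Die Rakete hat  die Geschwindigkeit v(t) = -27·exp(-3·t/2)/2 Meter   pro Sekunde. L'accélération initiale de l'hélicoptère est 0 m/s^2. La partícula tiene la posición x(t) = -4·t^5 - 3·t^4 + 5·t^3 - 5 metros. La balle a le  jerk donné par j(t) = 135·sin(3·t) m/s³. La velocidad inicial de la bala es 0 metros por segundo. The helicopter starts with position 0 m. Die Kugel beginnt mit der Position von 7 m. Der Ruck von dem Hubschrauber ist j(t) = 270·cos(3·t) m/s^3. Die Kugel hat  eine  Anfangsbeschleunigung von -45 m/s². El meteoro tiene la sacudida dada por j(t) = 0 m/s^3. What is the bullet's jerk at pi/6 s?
From the given jerk equation j(t) = 135·sin(3·t), we substitute t = pi/6 to get j = 135.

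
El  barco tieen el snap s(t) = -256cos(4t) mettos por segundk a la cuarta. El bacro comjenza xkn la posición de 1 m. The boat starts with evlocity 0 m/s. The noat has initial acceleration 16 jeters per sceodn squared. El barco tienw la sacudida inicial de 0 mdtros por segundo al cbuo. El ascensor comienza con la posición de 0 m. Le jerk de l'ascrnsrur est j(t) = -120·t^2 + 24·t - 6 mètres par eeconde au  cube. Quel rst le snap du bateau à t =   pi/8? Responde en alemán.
Mit s(t) = -256·cos(4·t) und Einsetzen von t = pi/8, finden wir s = 0.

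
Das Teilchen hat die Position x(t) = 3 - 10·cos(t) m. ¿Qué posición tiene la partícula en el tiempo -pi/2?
Usando x(t) = 3 - 10·cos(t) y sustituyendo t = -pi/2, encontramos x = 3.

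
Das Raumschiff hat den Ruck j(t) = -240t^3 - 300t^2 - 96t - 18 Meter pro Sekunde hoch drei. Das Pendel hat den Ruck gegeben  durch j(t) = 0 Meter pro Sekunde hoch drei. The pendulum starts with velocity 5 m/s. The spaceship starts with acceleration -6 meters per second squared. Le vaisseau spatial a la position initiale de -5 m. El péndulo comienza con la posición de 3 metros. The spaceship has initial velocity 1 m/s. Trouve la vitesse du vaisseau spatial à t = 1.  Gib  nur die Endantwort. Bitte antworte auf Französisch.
À t = 1, v = -67.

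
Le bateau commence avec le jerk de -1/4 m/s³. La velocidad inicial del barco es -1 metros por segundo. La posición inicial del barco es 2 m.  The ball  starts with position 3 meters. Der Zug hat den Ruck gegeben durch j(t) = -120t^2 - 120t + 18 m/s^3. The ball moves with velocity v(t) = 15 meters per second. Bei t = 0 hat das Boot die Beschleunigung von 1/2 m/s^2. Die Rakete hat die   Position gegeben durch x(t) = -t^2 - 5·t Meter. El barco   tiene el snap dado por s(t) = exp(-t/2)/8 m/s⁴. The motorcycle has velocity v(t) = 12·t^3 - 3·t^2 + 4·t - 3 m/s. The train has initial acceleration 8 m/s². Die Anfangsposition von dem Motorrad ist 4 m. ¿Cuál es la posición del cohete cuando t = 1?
De la ecuación de la posición x(t) = -t^2 - 5·t, sustituimos t = 1 para obtener x = -6.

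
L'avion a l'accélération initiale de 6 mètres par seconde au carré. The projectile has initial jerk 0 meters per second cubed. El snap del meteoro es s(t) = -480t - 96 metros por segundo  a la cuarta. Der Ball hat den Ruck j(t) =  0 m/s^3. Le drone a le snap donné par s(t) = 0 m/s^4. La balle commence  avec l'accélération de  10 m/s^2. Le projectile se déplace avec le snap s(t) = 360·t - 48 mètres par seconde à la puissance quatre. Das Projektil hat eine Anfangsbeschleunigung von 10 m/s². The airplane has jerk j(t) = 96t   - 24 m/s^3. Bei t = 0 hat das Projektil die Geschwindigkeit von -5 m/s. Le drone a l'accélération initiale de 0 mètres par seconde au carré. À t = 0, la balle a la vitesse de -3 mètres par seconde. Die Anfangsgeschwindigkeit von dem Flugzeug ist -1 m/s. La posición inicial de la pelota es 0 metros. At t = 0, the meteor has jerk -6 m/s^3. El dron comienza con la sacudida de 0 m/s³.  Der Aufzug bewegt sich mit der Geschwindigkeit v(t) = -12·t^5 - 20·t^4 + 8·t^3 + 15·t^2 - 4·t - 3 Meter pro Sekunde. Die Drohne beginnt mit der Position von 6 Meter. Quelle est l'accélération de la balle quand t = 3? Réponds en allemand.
Um dies zu lösen, müssen wir 1 Integral unserer Gleichung für den Ruck j(t) = 0 finden. Die Stammfunktion von dem Ruck ist die Beschleunigung. Mit a(0) = 10 erhalten wir a(t) = 10. Wir haben die Beschleunigung a(t) = 10. Durch Einsetzen von t = 3: a(3) = 10.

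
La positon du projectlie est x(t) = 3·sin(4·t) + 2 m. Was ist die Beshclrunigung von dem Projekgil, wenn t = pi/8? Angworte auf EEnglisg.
We must differentiate our position equation x(t) = 3·sin(4·t) + 2 2 times. The derivative of position gives velocity: v(t) = 12·cos(4·t). The derivative of velocity gives acceleration: a(t) = -48·sin(4·t). Using a(t) = -48·sin(4·t) and substituting t = pi/8, we find a = -48.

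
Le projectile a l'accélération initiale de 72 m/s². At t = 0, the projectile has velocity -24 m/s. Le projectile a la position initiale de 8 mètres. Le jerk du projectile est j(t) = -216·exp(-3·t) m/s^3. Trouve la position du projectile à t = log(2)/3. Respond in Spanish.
Partiendo de la sacudida j(t) = -216·exp(-3·t), tomamos 3 integrales. La antiderivada de la sacudida, con a(0) = 72, da la aceleración: a(t) = 72·exp(-3·t). La antiderivada de la aceleración, con v(0) = -24, da la velocidad: v(t) = -24·exp(-3·t). Tomando ∫v(t)dt y aplicando x(0) = 8, encontramos x(t) = 8·exp(-3·t). De la ecuación de la posición x(t) = 8·exp(-3·t), sustituimos t = log(2)/3 para obtener x = 4.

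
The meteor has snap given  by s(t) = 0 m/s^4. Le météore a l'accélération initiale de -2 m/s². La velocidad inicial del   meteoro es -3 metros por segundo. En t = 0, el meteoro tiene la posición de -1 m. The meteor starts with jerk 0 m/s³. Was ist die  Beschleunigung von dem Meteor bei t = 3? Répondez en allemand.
Um dies zu lösen, müssen wir 2 Stammfunktionen unserer Gleichung für den Snap s(t) = 0 finden. Mit ∫s(t)dt und Anwendung von j(0) = 0, finden wir j(t) = 0. Mit ∫j(t)dt und Anwendung von a(0) = -2, finden wir a(t) = -2. Aus der Gleichung für die Beschleunigung a(t) = -2, setzen wir t = 3 ein und erhalten a = -2.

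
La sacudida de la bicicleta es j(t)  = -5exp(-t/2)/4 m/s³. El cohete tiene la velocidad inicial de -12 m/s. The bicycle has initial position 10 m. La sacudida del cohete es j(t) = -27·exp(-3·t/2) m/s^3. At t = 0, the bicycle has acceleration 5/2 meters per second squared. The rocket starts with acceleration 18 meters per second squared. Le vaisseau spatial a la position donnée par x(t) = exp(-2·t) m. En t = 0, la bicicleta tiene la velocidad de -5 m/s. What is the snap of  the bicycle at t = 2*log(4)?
We must differentiate our jerk equation j(t) = -5·exp(-t/2)/4 1 time. The derivative of jerk gives snap: s(t) = 5·exp(-t/2)/8. We have snap s(t) = 5·exp(-t/2)/8. Substituting t = 2*log(4): s(2*log(4)) = 5/32.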